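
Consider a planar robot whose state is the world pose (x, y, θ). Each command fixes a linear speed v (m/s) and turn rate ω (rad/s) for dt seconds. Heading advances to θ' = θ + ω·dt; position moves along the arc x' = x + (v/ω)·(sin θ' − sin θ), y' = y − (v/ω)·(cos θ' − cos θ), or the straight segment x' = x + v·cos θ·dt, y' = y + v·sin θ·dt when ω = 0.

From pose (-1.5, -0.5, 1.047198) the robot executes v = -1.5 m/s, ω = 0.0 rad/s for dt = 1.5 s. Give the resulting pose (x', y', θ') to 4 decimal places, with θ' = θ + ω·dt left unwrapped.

θ' = 1.0472 + 0.0·1.5 = 1.0472
ω = 0 → straight: x' = -1.5 + -1.5·cos(1.0472)·1.5 = -2.6250
y' = -0.5 + -1.5·sin(1.0472)·1.5 = -2.4486

(-2.6250, -2.4486, 1.0472)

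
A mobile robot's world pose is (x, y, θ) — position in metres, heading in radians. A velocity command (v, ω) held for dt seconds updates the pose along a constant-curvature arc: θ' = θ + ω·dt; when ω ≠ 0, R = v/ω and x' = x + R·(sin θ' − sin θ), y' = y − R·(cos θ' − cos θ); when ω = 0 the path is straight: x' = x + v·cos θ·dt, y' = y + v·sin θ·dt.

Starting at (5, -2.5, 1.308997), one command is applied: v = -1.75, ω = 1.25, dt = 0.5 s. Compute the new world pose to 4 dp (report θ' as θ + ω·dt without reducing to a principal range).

(5.0436, -3.3597, 1.9340)

θ' = 1.3090 + 1.25·0.5 = 1.9340
R = v/ω = -1.75/1.25 = -1.4000
x' = 5 + -1.4000·(sin 1.9340 − sin 1.3090) = 5.0436
y' = -2.5 − -1.4000·(cos 1.9340 − cos 1.3090) = -3.3597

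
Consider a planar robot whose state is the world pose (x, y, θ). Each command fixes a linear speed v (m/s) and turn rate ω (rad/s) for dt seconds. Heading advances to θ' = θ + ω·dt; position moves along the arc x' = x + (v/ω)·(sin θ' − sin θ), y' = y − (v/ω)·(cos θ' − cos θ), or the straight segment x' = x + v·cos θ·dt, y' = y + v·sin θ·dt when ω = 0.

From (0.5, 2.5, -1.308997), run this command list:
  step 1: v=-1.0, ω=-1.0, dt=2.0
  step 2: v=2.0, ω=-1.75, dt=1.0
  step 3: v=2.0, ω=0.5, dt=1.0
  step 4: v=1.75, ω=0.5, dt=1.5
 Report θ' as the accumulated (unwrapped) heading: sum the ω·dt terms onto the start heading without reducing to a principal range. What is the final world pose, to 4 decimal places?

step 1: θ'=-3.3090 (R=1.0000) → pose (1.6325, 3.7448, -3.3090)
step 2: θ'=-5.0590 (R=-1.1429) → pose (0.7481, 5.2600, -5.0590)
step 3: θ'=-4.5590 (R=4.0000) → pose (0.9390, 7.2300, -4.5590)
step 4: θ'=-3.8090 (R=3.5000) → pose (-0.3536, 9.4442, -3.8090)

(-0.3536, 9.4442, -3.8090)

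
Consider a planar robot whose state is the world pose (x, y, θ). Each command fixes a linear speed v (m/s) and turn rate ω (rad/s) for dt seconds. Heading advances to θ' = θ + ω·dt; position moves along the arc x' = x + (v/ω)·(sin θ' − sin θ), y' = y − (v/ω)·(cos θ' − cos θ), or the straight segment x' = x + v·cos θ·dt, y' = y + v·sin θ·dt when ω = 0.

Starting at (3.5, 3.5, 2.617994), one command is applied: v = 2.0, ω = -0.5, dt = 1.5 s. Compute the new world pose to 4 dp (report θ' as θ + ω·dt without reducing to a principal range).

θ' = 2.6180 + -0.5·1.5 = 1.8680
R = v/ω = 2.0/-0.5 = -4.0000
x' = 3.5 + -4.0000·(sin 1.8680 − sin 2.6180) = 1.6754
y' = 3.5 − -4.0000·(cos 1.8680 − cos 2.6180) = 5.7927

(1.6754, 5.7927, 1.8680)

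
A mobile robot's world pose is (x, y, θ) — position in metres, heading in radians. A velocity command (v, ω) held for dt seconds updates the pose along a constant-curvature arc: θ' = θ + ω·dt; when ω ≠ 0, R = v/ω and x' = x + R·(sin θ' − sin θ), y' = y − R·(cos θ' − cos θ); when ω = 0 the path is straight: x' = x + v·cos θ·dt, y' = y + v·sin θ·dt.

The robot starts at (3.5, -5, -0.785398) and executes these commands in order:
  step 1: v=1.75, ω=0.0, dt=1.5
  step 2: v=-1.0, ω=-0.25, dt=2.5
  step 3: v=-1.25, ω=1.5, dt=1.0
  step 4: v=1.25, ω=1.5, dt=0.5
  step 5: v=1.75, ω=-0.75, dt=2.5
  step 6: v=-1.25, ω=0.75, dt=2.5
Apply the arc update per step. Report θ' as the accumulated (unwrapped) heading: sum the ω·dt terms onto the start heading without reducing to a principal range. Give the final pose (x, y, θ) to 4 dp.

(4.9541, -3.8012, 0.8396)

step 1: θ'=-0.7854 (straight) → pose (5.3562, -6.8562, -0.7854)
step 2: θ'=-1.4104 (R=4.0000) → pose (4.2359, -4.6666, -1.4104)
step 3: θ'=0.0896 (R=-0.8333) → pose (3.3387, -3.9697, 0.0896)
step 4: θ'=0.8396 (R=0.8333) → pose (3.8845, -3.6962, 0.8396)
step 5: θ'=-1.0354 (R=-2.3333) → pose (7.6282, -4.0638, -1.0354)
step 6: θ'=0.8396 (R=-1.6667) → pose (4.9541, -3.8012, 0.8396)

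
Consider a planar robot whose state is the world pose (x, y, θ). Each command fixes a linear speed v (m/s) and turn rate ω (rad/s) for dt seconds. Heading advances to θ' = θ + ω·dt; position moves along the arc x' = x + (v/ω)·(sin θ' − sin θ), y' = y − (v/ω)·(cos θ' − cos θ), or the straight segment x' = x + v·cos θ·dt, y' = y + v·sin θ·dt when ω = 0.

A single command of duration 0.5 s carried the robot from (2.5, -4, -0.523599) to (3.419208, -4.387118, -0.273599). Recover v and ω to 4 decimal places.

Δθ = -0.273599 − -0.523599 = 0.250000
ω = Δθ/dt = 0.250000/0.5 = 0.5000
R = Δx/(sin θ' − sin θ) = 4.0000
v = R·ω = 4.0000·0.5000 = 2.0000

v = 2.0000, ω = 0.5000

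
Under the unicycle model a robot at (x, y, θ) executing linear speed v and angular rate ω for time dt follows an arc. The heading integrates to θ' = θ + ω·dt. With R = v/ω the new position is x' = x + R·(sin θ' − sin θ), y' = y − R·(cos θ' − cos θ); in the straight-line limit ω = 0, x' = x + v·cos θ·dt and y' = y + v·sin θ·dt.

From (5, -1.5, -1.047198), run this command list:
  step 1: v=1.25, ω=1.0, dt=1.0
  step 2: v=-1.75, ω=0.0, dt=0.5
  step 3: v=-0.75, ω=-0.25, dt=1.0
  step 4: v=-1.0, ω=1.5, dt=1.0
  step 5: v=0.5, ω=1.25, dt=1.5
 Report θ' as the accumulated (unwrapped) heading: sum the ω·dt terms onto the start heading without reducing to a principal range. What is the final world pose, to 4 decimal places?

step 1: θ'=-0.0472 (R=1.2500) → pose (6.0236, -2.1236, -0.0472)
step 2: θ'=-0.0472 (straight) → pose (5.1495, -2.0823, -0.0472)
step 3: θ'=-0.2972 (R=3.0000) → pose (4.4125, -1.9541, -0.2972)
step 4: θ'=1.2028 (R=-0.6667) → pose (3.5953, -2.3518, 1.2028)
step 5: θ'=3.0778 (R=0.4000) → pose (3.2476, -1.8087, 3.0778)

(3.2476, -1.8087, 3.0778)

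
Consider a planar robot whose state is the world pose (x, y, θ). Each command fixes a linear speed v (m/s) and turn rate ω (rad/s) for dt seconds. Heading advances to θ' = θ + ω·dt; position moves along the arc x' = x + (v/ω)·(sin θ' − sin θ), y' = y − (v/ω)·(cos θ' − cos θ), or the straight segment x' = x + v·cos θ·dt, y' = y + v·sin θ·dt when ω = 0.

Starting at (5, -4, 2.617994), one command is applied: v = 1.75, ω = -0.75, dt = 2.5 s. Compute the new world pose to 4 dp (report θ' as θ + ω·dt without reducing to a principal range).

(4.5882, -0.2609, 0.7430)

θ' = 2.6180 + -0.75·2.5 = 0.7430
R = v/ω = 1.75/-0.75 = -2.3333
x' = 5 + -2.3333·(sin 0.7430 − sin 2.6180) = 4.5882
y' = -4 − -2.3333·(cos 0.7430 − cos 2.6180) = -0.2609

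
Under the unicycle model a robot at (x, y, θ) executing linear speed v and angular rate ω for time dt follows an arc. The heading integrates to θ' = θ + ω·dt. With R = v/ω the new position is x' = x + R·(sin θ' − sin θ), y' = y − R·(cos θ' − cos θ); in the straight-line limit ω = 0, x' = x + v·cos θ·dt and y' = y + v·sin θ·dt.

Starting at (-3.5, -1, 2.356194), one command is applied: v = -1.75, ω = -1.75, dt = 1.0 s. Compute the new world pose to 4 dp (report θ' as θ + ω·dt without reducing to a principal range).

θ' = 2.3562 + -1.75·1.0 = 0.6062
R = v/ω = -1.75/-1.75 = 1.0000
x' = -3.5 + 1.0000·(sin 0.6062 − sin 2.3562) = -3.6374
y' = -1 − 1.0000·(cos 0.6062 − cos 2.3562) = -2.5289

(-3.6374, -2.5289, 0.6062)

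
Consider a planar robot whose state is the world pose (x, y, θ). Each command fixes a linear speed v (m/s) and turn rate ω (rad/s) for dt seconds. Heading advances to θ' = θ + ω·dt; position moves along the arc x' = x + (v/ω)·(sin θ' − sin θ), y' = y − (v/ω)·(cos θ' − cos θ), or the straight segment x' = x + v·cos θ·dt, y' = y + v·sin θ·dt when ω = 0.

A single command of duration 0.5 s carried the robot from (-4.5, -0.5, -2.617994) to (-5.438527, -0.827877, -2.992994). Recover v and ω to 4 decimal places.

v = 2.0000, ω = -0.7500

Δθ = -2.992994 − -2.617994 = -0.375000
ω = Δθ/dt = -0.375000/0.5 = -0.7500
R = Δx/(sin θ' − sin θ) = -2.6667
v = R·ω = -2.6667·-0.7500 = 2.0000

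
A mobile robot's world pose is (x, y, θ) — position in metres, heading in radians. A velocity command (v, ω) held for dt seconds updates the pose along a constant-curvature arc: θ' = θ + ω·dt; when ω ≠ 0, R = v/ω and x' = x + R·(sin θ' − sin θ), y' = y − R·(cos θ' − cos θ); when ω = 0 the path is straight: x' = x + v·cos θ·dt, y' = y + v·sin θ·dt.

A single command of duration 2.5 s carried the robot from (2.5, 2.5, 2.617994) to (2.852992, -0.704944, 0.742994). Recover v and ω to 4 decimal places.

Δθ = 0.742994 − 2.617994 = -1.875000
ω = Δθ/dt = -1.875000/2.5 = -0.7500
R = −Δy/(cos θ' − cos θ) = 2.0000
v = R·ω = 2.0000·-0.7500 = -1.5000

v = -1.5000, ω = -0.7500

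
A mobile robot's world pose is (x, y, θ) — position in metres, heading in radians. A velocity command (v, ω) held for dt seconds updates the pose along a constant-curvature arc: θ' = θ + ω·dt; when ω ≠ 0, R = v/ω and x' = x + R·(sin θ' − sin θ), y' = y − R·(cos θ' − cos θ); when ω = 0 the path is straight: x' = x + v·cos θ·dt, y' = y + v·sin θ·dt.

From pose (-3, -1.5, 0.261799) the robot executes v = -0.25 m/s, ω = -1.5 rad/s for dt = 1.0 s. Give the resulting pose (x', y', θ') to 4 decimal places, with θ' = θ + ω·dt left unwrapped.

θ' = 0.2618 + -1.5·1.0 = -1.2382
R = v/ω = -0.25/-1.5 = 0.1667
x' = -3 + 0.1667·(sin -1.2382 − sin 0.2618) = -3.2007
y' = -1.5 − 0.1667·(cos -1.2382 − cos 0.2618) = -1.3934

(-3.2007, -1.3934, -1.2382)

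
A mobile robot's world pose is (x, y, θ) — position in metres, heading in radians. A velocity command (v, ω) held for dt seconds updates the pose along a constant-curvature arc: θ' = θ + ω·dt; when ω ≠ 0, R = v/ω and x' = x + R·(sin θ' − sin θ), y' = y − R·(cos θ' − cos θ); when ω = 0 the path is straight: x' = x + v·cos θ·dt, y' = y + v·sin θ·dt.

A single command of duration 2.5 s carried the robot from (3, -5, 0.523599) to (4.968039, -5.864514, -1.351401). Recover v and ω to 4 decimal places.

Δθ = -1.351401 − 0.523599 = -1.875000
ω = Δθ/dt = -1.875000/2.5 = -0.7500
R = Δx/(sin θ' − sin θ) = -1.3333
v = R·ω = -1.3333·-0.7500 = 1.0000

v = 1.0000, ω = -0.7500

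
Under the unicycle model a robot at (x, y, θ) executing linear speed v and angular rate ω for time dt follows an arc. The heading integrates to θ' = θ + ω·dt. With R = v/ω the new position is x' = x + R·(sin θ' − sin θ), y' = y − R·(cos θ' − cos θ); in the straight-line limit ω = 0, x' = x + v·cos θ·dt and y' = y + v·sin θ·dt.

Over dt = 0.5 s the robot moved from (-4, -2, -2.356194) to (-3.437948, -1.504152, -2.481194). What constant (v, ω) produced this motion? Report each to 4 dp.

Δθ = -2.481194 − -2.356194 = -0.125000
ω = Δθ/dt = -0.125000/0.5 = -0.2500
R = Δx/(sin θ' − sin θ) = 6.0000
v = R·ω = 6.0000·-0.2500 = -1.5000

v = -1.5000, ω = -0.2500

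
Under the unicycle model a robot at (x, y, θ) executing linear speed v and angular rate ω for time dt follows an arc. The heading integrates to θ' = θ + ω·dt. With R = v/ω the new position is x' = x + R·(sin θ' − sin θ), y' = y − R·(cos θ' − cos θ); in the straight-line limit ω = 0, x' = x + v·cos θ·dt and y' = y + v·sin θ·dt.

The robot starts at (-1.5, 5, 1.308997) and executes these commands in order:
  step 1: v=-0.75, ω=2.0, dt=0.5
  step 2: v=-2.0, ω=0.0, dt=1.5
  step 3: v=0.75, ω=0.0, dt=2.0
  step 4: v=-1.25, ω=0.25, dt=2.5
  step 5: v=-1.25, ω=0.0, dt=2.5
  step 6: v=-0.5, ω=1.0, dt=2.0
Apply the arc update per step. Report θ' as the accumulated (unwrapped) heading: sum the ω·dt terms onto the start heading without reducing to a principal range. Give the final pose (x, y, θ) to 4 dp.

step 1: θ'=2.3090 (R=-0.3750) → pose (-1.4152, 4.6506, 2.3090)
step 2: θ'=2.3090 (straight) → pose (0.6037, 2.4315, 2.3090)
step 3: θ'=2.3090 (straight) → pose (-0.4057, 3.5411, 2.3090)
step 4: θ'=2.9340 (R=-5.0000) → pose (2.2621, 2.0132, 2.9340)
step 5: θ'=2.9340 (straight) → pose (5.3200, 1.3691, 2.9340)
step 6: θ'=4.9340 (R=-0.5000) → pose (5.9109, 1.9683, 4.9340)

(5.9109, 1.9683, 4.9340)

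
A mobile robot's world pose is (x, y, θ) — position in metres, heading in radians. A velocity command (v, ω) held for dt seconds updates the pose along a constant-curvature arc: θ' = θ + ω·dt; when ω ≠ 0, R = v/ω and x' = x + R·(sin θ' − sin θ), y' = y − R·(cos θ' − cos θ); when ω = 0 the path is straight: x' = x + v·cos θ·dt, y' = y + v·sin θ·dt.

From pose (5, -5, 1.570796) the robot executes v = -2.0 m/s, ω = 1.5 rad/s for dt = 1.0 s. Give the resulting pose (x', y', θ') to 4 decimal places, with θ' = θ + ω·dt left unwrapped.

(6.2390, -6.3300, 3.0708)

θ' = 1.5708 + 1.5·1.0 = 3.0708
R = v/ω = -2.0/1.5 = -1.3333
x' = 5 + -1.3333·(sin 3.0708 − sin 1.5708) = 6.2390
y' = -5 − -1.3333·(cos 3.0708 − cos 1.5708) = -6.3300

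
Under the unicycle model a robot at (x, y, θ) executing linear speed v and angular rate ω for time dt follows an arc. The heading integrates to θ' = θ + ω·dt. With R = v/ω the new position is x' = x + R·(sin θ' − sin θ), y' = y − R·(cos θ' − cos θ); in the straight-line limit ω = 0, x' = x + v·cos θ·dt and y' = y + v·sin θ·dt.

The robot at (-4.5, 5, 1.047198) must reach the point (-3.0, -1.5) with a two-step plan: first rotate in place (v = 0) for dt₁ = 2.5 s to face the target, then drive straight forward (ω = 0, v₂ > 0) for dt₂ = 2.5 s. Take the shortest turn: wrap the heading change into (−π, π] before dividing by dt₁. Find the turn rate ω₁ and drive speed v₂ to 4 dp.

heading to target = atan2(-1.5−5, -3−-4.5) = -1.3440
Δθ = wrap(-1.3440 − 1.0472) = -2.3912; ω₁ = Δθ/dt₁ = -0.9565
distance = √((-3−-4.5)² + (-1.5−5)²) = 6.6708; v₂ = distance/dt₂ = 2.6683

ω₁ = -0.9565, v₂ = 2.6683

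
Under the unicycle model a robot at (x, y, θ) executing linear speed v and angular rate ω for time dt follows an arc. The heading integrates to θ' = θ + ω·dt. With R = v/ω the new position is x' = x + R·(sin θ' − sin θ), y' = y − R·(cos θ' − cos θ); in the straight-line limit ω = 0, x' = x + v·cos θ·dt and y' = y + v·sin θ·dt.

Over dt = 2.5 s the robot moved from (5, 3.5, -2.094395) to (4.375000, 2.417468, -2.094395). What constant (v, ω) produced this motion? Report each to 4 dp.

v = 0.5000, ω = 0.0000

Δθ = -2.094395 − -2.094395 = 0.000000
ω = Δθ/dt = 0.000000/2.5 = 0.0000
ω = 0 → v = (Δx·cos θ + Δy·sin θ)/dt = 0.5000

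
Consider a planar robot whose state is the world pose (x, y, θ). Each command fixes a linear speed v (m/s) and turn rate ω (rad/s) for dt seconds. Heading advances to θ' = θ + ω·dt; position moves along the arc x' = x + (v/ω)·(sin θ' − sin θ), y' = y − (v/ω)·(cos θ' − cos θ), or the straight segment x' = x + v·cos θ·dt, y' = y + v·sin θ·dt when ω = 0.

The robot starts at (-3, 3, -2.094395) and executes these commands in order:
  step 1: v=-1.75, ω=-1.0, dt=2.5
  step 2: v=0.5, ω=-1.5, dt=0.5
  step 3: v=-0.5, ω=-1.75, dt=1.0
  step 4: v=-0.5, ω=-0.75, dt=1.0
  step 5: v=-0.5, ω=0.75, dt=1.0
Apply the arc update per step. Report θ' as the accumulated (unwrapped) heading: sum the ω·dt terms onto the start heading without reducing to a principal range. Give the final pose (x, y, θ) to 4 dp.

step 1: θ'=-4.5944 (R=1.7500) → pose (0.2534, 2.3310, -4.5944)
step 2: θ'=-5.3444 (R=-0.3333) → pose (0.3154, 2.5672, -5.3444)
step 3: θ'=-7.0944 (R=0.2857) → pose (-0.1223, 2.5392, -7.0944)
step 4: θ'=-7.8444 (R=0.6667) → pose (-0.3055, 2.9919, -7.8444)
step 5: θ'=-7.0944 (R=-0.6667) → pose (-0.4887, 3.4446, -7.0944)

(-0.4887, 3.4446, -7.0944)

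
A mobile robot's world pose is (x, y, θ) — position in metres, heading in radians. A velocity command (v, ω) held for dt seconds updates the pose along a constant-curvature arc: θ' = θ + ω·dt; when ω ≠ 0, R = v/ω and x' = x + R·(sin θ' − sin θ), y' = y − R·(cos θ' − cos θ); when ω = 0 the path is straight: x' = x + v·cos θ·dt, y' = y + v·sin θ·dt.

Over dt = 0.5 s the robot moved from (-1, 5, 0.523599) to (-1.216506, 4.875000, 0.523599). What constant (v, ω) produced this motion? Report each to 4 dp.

v = -0.5000, ω = 0.0000

Δθ = 0.523599 − 0.523599 = 0.000000
ω = Δθ/dt = 0.000000/0.5 = 0.0000
ω = 0 → v = (Δx·cos θ + Δy·sin θ)/dt = -0.5000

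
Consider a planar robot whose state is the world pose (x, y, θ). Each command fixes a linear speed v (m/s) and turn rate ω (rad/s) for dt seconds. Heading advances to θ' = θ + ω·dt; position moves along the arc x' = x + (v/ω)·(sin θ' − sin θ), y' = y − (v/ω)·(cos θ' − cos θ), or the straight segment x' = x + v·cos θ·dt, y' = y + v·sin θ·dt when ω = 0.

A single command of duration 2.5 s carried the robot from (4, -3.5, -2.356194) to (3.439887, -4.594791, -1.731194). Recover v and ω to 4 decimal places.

Δθ = -1.731194 − -2.356194 = 0.625000
ω = Δθ/dt = 0.625000/2.5 = 0.2500
R = −Δy/(cos θ' − cos θ) = 2.0000
v = R·ω = 2.0000·0.2500 = 0.5000

v = 0.5000, ω = 0.2500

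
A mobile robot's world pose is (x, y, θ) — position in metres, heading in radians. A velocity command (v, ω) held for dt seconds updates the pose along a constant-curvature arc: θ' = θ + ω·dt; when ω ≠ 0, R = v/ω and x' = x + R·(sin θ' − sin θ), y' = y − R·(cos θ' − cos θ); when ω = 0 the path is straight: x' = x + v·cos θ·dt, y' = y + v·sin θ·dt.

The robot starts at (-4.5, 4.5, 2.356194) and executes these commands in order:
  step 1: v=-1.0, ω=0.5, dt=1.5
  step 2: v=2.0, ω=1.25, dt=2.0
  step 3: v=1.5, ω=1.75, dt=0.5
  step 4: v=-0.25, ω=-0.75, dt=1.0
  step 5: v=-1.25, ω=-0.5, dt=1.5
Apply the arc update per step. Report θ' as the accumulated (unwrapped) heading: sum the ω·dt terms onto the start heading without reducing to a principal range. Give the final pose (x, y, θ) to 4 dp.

step 1: θ'=3.1062 (R=-2.0000) → pose (-3.1566, 3.9155, 3.1062)
step 2: θ'=5.6062 (R=1.6000) → pose (-4.2155, 1.0693, 5.6062)
step 3: θ'=6.4812 (R=0.8571) → pose (-3.5099, 0.8970, 6.4812)
step 4: θ'=5.7312 (R=0.3333) → pose (-3.7503, 0.9400, 5.7312)
step 5: θ'=4.9812 (R=2.5000) → pose (-4.8496, 2.4048, 4.9812)

(-4.8496, 2.4048, 4.9812)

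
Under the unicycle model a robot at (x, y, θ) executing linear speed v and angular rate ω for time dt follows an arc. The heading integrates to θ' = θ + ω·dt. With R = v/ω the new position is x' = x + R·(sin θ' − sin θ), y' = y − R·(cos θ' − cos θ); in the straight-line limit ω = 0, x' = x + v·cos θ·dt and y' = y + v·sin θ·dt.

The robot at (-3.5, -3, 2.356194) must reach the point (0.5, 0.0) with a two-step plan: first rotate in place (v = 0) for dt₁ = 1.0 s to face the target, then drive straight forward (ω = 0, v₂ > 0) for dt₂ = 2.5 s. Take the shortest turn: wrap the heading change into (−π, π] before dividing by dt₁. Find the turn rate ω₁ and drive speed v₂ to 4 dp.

ω₁ = -1.7127, v₂ = 2.0000

heading to target = atan2(0−-3, 0.5−-3.5) = 0.6435
Δθ = wrap(0.6435 − 2.3562) = -1.7127; ω₁ = Δθ/dt₁ = -1.7127
distance = √((0.5−-3.5)² + (0−-3)²) = 5.0000; v₂ = distance/dt₂ = 2.0000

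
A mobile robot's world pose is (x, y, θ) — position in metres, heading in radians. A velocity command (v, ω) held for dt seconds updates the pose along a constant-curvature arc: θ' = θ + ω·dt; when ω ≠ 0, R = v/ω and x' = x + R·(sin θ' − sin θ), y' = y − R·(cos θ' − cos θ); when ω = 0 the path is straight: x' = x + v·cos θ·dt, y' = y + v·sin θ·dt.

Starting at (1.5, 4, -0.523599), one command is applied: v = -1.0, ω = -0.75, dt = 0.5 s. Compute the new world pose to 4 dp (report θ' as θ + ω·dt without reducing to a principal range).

θ' = -0.5236 + -0.75·0.5 = -0.8986
R = v/ω = -1.0/-0.75 = 1.3333
x' = 1.5 + 1.3333·(sin -0.8986 − sin -0.5236) = 1.1234
y' = 4 − 1.3333·(cos -0.8986 − cos -0.5236) = 4.3244

(1.1234, 4.3244, -0.8986)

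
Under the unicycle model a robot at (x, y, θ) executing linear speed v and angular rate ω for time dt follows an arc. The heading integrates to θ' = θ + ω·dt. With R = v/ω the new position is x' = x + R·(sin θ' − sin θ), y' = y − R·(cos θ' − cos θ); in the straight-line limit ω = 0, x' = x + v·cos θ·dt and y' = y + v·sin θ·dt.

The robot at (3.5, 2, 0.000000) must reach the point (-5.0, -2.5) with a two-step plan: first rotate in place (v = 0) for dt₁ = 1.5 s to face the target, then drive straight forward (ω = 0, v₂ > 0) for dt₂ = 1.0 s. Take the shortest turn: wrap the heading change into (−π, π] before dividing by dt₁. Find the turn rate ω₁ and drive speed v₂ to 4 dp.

ω₁ = -1.7698, v₂ = 9.6177

heading to target = atan2(-2.5−2, -5−3.5) = -2.6547
Δθ = wrap(-2.6547 − 0.0000) = -2.6547; ω₁ = Δθ/dt₁ = -1.7698
distance = √((-5−3.5)² + (-2.5−2)²) = 9.6177; v₂ = distance/dt₂ = 9.6177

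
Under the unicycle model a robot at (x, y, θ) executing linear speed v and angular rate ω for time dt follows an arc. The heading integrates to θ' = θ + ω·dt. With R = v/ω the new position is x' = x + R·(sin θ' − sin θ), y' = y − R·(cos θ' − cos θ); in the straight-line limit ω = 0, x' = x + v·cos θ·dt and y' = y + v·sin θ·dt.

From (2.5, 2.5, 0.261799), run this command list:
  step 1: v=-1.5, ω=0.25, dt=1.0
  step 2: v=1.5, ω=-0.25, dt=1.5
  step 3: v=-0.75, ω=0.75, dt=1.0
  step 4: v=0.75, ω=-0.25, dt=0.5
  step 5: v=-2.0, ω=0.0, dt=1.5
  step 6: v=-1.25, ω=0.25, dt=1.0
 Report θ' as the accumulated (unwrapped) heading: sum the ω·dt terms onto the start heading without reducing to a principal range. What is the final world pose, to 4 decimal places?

step 1: θ'=0.5118 (R=-6.0000) → pose (1.1144, 1.9356, 0.5118)
step 2: θ'=0.1368 (R=-6.0000) → pose (3.2347, 2.6484, 0.1368)
step 3: θ'=0.8868 (R=-1.0000) → pose (2.5960, 2.2896, 0.8868)
step 4: θ'=0.7618 (R=-3.0000) → pose (2.8505, 2.5647, 0.7618)
step 5: θ'=0.7618 (straight) → pose (0.6797, 0.4941, 0.7618)
step 6: θ'=1.0118 (R=-5.0000) → pose (-0.1081, -0.4722, 1.0118)

(-0.1081, -0.4722, 1.0118)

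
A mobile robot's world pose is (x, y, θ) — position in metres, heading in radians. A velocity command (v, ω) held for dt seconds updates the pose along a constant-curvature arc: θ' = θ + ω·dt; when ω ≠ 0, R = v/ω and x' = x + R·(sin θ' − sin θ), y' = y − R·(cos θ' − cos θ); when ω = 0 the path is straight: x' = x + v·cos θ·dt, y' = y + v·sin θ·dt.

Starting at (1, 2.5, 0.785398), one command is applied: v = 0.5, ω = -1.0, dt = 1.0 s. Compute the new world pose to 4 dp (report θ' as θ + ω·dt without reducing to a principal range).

θ' = 0.7854 + -1.0·1.0 = -0.2146
R = v/ω = 0.5/-1.0 = -0.5000
x' = 1 + -0.5000·(sin -0.2146 − sin 0.7854) = 1.4600
y' = 2.5 − -0.5000·(cos -0.2146 − cos 0.7854) = 2.6350

(1.4600, 2.6350, -0.2146)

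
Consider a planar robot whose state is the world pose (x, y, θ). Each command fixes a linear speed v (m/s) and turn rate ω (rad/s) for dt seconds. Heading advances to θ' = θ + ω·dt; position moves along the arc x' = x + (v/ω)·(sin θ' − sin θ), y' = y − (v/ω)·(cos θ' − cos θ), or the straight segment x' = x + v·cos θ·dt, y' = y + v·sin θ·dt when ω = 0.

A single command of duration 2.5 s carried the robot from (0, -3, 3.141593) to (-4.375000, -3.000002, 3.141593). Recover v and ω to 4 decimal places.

v = 1.7500, ω = 0.0000

Δθ = 3.141593 − 3.141593 = 0.000000
ω = Δθ/dt = 0.000000/2.5 = 0.0000
ω = 0 → v = (Δx·cos θ + Δy·sin θ)/dt = 1.7500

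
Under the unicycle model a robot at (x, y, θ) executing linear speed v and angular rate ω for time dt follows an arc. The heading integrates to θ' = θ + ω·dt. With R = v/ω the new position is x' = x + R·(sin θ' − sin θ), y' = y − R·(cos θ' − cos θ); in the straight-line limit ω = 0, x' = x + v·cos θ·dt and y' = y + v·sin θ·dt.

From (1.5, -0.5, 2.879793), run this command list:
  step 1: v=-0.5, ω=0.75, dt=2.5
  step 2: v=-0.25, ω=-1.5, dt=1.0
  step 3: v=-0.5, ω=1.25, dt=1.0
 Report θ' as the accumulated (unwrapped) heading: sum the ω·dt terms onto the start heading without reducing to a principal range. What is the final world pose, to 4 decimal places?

(2.8325, 0.6599, 4.5048)

step 1: θ'=4.7548 (R=-0.6667) → pose (2.3386, 0.1722, 4.7548)
step 2: θ'=3.2548 (R=0.1667) → pose (2.4863, 0.3449, 3.2548)
step 3: θ'=4.5048 (R=-0.4000) → pose (2.8325, 0.6599, 4.5048)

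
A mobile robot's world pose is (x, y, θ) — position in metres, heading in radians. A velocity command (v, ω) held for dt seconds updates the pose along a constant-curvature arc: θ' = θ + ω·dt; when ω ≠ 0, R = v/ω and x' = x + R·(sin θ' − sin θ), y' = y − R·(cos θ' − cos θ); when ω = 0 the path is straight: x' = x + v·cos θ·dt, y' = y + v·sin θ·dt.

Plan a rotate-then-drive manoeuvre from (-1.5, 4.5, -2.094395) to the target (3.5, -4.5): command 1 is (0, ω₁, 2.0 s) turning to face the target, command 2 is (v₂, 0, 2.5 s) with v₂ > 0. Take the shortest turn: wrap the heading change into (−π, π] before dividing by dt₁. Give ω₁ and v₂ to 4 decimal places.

ω₁ = 0.5153, v₂ = 4.1183

heading to target = atan2(-4.5−4.5, 3.5−-1.5) = -1.0637
Δθ = wrap(-1.0637 − -2.0944) = 1.0307; ω₁ = Δθ/dt₁ = 0.5153
distance = √((3.5−-1.5)² + (-4.5−4.5)²) = 10.2956; v₂ = distance/dt₂ = 4.1183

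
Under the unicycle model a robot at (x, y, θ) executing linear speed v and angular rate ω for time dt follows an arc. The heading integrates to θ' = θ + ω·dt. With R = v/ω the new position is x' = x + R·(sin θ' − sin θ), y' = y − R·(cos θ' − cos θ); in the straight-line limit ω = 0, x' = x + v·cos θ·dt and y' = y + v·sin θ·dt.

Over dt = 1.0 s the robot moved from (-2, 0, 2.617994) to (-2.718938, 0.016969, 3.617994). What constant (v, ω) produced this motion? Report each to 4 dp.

v = 0.7500, ω = 1.0000

Δθ = 3.617994 − 2.617994 = 1.000000
ω = Δθ/dt = 1.000000/1.0 = 1.0000
R = Δx/(sin θ' − sin θ) = 0.7500
v = R·ω = 0.7500·1.0000 = 0.7500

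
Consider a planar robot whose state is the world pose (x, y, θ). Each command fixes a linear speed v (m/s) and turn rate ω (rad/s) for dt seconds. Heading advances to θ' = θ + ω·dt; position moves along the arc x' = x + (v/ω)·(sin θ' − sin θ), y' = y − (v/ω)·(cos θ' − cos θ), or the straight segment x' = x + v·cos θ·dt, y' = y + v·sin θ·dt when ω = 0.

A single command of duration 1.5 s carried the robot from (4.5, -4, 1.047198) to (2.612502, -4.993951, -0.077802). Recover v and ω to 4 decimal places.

Δθ = -0.077802 − 1.047198 = -1.125000
ω = Δθ/dt = -1.125000/1.5 = -0.7500
R = Δx/(sin θ' − sin θ) = 2.0000
v = R·ω = 2.0000·-0.7500 = -1.5000

v = -1.5000, ω = -0.7500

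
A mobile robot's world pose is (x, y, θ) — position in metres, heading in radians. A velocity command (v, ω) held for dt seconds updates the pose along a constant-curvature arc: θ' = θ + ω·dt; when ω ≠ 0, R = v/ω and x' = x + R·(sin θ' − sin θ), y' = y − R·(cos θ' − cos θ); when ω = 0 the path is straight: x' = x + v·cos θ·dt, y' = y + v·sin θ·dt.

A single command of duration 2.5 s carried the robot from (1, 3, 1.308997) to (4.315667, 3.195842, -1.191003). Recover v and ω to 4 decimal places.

v = 1.7500, ω = -1.0000

Δθ = -1.191003 − 1.308997 = -2.500000
ω = Δθ/dt = -2.500000/2.5 = -1.0000
R = Δx/(sin θ' − sin θ) = -1.7500
v = R·ω = -1.7500·-1.0000 = 1.7500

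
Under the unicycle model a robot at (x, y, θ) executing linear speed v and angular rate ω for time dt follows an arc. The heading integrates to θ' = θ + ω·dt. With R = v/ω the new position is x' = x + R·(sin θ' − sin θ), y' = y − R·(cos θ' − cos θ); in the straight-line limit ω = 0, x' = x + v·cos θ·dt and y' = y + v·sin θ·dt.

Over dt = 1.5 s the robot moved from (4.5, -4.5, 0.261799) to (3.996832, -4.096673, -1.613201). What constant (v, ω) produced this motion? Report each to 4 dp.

Δθ = -1.613201 − 0.261799 = -1.875000
ω = Δθ/dt = -1.875000/1.5 = -1.2500
R = Δx/(sin θ' − sin θ) = 0.4000
v = R·ω = 0.4000·-1.2500 = -0.5000

v = -0.5000, ω = -1.2500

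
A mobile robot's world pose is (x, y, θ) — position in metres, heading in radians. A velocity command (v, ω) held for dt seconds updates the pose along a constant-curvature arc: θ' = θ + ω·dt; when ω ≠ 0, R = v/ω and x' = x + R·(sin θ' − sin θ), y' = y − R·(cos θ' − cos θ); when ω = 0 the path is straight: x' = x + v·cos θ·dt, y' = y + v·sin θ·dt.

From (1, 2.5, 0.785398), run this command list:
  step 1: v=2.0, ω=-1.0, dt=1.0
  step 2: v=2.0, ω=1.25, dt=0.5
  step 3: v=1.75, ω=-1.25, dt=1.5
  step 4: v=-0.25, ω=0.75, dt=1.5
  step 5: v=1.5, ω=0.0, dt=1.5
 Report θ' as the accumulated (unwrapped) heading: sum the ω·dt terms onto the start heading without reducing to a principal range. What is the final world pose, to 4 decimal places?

step 1: θ'=-0.2146 (R=-2.0000) → pose (2.8401, 3.0399, -0.2146)
step 2: θ'=0.4104 (R=1.6000) → pose (3.8192, 3.1361, 0.4104)
step 3: θ'=-1.4646 (R=-1.4000) → pose (5.7699, 2.0007, -1.4646)
step 4: θ'=-0.3396 (R=-0.3333) → pose (5.5495, 2.2797, -0.3396)
step 5: θ'=-0.3396 (straight) → pose (7.6710, 1.5302, -0.3396)

(7.6710, 1.5302, -0.3396)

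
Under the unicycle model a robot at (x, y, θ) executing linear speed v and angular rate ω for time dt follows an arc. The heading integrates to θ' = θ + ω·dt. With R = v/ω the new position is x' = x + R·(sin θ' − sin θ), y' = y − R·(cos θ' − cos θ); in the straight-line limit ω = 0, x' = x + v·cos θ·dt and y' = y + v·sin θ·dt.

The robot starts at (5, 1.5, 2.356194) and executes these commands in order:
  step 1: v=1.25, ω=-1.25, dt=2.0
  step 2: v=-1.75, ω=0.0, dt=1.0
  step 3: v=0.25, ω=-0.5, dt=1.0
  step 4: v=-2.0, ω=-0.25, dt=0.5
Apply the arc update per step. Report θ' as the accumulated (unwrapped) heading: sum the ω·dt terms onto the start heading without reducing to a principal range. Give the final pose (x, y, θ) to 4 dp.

(3.5867, 4.0013, -0.7688)

step 1: θ'=-0.1438 (R=-1.0000) → pose (5.8504, 3.1968, -0.1438)
step 2: θ'=-0.1438 (straight) → pose (4.1185, 3.4476, -0.1438)
step 3: θ'=-0.6438 (R=-0.5000) → pose (4.3469, 3.3526, -0.6438)
step 4: θ'=-0.7688 (R=8.0000) → pose (3.5867, 4.0013, -0.7688)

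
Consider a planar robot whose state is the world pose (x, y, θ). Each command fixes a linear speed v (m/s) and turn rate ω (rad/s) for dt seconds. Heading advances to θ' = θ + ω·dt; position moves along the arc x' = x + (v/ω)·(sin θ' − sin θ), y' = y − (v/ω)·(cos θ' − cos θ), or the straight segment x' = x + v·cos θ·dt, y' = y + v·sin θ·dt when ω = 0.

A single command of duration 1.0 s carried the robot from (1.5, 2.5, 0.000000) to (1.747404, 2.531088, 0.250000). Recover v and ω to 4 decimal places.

v = 0.2500, ω = 0.2500

Δθ = 0.250000 − 0.000000 = 0.250000
ω = Δθ/dt = 0.250000/1.0 = 0.2500
R = Δx/(sin θ' − sin θ) = 1.0000
v = R·ω = 1.0000·0.2500 = 0.2500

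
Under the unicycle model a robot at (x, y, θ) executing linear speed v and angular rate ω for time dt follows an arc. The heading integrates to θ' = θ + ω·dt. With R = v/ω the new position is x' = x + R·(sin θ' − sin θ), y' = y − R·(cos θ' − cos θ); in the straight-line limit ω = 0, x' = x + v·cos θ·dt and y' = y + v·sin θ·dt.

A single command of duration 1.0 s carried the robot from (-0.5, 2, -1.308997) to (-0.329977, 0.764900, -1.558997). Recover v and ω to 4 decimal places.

Δθ = -1.558997 − -1.308997 = -0.250000
ω = Δθ/dt = -0.250000/1.0 = -0.2500
R = −Δy/(cos θ' − cos θ) = -5.0000
v = R·ω = -5.0000·-0.2500 = 1.2500

v = 1.2500, ω = -0.2500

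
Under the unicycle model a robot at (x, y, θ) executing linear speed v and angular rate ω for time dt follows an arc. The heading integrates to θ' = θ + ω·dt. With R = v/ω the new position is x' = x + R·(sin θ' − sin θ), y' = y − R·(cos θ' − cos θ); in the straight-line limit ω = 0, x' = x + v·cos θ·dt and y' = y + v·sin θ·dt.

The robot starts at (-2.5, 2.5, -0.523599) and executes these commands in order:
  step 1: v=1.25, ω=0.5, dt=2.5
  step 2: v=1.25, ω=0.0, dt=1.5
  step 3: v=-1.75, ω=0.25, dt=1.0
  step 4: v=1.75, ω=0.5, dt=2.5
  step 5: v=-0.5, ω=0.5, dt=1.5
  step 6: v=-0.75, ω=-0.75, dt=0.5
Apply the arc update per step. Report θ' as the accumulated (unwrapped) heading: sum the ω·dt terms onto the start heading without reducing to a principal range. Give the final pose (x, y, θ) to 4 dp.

step 1: θ'=0.7264 (R=2.5000) → pose (0.4105, 2.7961, 0.7264)
step 2: θ'=0.7264 (straight) → pose (1.8122, 4.0415, 0.7264)
step 3: θ'=0.9764 (R=-7.0000) → pose (0.6620, 2.7286, 0.9764)
step 4: θ'=2.2264 (R=3.5000) → pose (0.5367, 6.8223, 2.2264)
step 5: θ'=2.9764 (R=-1.0000) → pose (1.1649, 6.4456, 2.9764)
step 6: θ'=2.6014 (R=1.0000) → pose (1.5148, 6.3168, 2.6014)

(1.5148, 6.3168, 2.6014)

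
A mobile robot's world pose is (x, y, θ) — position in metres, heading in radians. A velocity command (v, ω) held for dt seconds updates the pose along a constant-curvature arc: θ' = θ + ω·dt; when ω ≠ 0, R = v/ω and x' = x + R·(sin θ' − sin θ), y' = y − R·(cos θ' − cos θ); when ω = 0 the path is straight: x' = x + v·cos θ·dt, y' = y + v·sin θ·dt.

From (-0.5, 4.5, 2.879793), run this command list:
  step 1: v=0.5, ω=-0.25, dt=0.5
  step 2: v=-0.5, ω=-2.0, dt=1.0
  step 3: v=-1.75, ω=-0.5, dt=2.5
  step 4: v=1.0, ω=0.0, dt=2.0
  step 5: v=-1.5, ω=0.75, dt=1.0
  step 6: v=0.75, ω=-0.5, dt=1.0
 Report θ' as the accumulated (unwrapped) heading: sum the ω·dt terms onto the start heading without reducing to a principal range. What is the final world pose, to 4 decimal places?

step 1: θ'=2.7548 (R=-2.0000) → pose (-0.7368, 4.5796, 2.7548)
step 2: θ'=0.7548 (R=0.2500) → pose (-0.6598, 4.1660, 0.7548)
step 3: θ'=-0.4952 (R=3.5000) → pose (-4.7211, 3.6359, -0.4952)
step 4: θ'=-0.4952 (straight) → pose (-2.9613, 2.6854, -0.4952)
step 5: θ'=0.2548 (R=-2.0000) → pose (-4.4158, 2.8611, 0.2548)
step 6: θ'=-0.2452 (R=-1.5000) → pose (-3.6736, 2.8647, -0.2452)

(-3.6736, 2.8647, -0.2452)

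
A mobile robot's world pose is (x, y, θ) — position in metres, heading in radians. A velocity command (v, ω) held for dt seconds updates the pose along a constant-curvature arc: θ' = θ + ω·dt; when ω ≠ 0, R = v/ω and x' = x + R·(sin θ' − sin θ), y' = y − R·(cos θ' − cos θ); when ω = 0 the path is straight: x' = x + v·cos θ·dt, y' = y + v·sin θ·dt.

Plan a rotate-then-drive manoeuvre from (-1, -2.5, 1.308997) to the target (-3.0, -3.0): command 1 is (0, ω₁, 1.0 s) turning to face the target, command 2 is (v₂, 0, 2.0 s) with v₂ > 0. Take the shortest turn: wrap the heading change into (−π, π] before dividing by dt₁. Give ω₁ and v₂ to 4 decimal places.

heading to target = atan2(-3−-2.5, -3−-1) = -2.8966
Δθ = wrap(-2.8966 − 1.3090) = 2.0776; ω₁ = Δθ/dt₁ = 2.0776
distance = √((-3−-1)² + (-3−-2.5)²) = 2.0616; v₂ = distance/dt₂ = 1.0308

ω₁ = 2.0776, v₂ = 1.0308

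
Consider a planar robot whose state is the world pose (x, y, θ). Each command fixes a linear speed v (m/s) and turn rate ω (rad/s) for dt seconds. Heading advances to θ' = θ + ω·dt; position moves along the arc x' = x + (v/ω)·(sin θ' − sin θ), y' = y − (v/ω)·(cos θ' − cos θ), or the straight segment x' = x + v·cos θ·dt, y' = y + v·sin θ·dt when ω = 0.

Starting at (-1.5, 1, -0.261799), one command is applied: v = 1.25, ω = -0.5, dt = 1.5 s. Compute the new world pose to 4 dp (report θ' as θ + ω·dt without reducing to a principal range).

θ' = -0.2618 + -0.5·1.5 = -1.0118
R = v/ω = 1.25/-0.5 = -2.5000
x' = -1.5 + -2.5000·(sin -1.0118 − sin -0.2618) = -0.0276
y' = 1 − -2.5000·(cos -1.0118 − cos -0.2618) = -0.0890

(-0.0276, -0.0890, -1.0118)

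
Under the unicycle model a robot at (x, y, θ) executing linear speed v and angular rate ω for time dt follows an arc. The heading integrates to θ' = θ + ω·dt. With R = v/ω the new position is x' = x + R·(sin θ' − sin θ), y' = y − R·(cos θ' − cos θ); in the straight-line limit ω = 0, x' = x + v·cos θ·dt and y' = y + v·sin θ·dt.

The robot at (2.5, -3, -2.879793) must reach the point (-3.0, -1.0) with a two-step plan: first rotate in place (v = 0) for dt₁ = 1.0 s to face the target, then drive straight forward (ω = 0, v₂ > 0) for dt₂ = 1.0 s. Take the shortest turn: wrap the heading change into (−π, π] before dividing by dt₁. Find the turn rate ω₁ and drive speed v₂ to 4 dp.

ω₁ = -0.6106, v₂ = 5.8523

heading to target = atan2(-1−-3, -3−2.5) = 2.7928
Δθ = wrap(2.7928 − -2.8798) = -0.6106; ω₁ = Δθ/dt₁ = -0.6106
distance = √((-3−2.5)² + (-1−-3)²) = 5.8523; v₂ = distance/dt₂ = 5.8523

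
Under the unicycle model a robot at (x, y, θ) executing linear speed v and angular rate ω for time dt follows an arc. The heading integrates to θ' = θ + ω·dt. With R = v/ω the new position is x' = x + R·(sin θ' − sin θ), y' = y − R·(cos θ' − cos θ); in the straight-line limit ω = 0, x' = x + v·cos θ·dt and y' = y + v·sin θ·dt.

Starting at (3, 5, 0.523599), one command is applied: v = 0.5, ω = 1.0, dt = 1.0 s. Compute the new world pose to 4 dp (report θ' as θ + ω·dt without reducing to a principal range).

θ' = 0.5236 + 1.0·1.0 = 1.5236
R = v/ω = 0.5/1.0 = 0.5000
x' = 3 + 0.5000·(sin 1.5236 − sin 0.5236) = 3.2494
y' = 5 − 0.5000·(cos 1.5236 − cos 0.5236) = 5.4094

(3.2494, 5.4094, 1.5236)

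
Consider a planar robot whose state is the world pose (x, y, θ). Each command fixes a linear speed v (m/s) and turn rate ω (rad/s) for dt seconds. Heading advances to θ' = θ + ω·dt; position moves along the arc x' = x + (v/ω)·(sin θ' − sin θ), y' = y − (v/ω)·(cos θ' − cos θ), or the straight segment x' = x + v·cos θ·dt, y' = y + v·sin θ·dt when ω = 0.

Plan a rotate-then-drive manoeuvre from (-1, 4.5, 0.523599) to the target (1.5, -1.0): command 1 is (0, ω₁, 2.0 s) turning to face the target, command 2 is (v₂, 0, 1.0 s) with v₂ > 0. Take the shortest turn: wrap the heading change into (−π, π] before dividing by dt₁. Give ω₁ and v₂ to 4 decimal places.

heading to target = atan2(-1−4.5, 1.5−-1) = -1.1442
Δθ = wrap(-1.1442 − 0.5236) = -1.6678; ω₁ = Δθ/dt₁ = -0.8339
distance = √((1.5−-1)² + (-1−4.5)²) = 6.0415; v₂ = distance/dt₂ = 6.0415

ω₁ = -0.8339, v₂ = 6.0415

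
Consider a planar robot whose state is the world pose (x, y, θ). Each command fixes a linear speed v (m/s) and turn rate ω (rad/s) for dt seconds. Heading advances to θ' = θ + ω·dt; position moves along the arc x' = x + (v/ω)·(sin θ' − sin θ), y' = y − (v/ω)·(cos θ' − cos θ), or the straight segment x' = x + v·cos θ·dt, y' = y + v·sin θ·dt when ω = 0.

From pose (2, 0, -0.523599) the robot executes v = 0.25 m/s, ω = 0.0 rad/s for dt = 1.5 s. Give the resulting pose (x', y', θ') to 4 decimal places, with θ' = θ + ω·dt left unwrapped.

θ' = -0.5236 + 0.0·1.5 = -0.5236
ω = 0 → straight: x' = 2 + 0.25·cos(-0.5236)·1.5 = 2.3248
y' = 0 + 0.25·sin(-0.5236)·1.5 = -0.1875

(2.3248, -0.1875, -0.5236)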